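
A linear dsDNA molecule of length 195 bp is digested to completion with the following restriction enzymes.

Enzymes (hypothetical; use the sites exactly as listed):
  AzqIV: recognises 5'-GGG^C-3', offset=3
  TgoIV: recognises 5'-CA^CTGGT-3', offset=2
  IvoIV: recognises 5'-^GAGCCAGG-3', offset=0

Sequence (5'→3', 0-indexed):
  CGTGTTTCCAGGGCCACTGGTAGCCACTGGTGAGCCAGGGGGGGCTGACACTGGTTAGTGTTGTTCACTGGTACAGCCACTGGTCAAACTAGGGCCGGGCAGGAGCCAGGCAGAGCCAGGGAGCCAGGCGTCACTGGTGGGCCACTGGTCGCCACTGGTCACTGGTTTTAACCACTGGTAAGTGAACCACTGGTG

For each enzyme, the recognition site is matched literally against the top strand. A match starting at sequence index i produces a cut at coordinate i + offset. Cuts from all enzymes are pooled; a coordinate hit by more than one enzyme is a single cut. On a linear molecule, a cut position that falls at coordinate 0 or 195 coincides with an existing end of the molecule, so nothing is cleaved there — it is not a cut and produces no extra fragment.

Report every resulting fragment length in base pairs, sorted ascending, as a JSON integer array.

[3,3,3,5,5,6,6,7,8,8,10,10,10,12,13,13,13,13,15,15,17]

Site scan:
  AzqIV GGGC/3: at [10, 41, 91, 96, 138] ⇒ [13, 44, 94, 99, 141]
  TgoIV CACTGGT/2: at [14, 24, 48, 65, 77, 131, 142, 152, 159, 172, 187] ⇒ [16, 26, 50, 67, 79, 133, 144, 154, 161, 174, 189]
  IvoIV GAGCCAGG/0: at [31, 102, 112, 120] ⇒ [31, 102, 112, 120]

Pooled cuts: [13, 16, 26, 31, 44, 50, 67, 79, 94, 99, 102, 112, 120, 133, 141, 144, 154, 161, 174, 189]

Fragments:
  [0,13): 13 bp
  [13,16): 3 bp
  [16,26): 10 bp
  [26,31): 5 bp
  [31,44): 13 bp
  [44,50): 6 bp
  [50,67): 17 bp
  [67,79): 12 bp
  [79,94): 15 bp
  [94,99): 5 bp
  [99,102): 3 bp
  [102,112): 10 bp
  [112,120): 8 bp
  [120,133): 13 bp
  [133,141): 8 bp
  [141,144): 3 bp
  [144,154): 10 bp
  [154,161): 7 bp
  [161,174): 13 bp
  [174,189): 15 bp
  [189,195): 6 bp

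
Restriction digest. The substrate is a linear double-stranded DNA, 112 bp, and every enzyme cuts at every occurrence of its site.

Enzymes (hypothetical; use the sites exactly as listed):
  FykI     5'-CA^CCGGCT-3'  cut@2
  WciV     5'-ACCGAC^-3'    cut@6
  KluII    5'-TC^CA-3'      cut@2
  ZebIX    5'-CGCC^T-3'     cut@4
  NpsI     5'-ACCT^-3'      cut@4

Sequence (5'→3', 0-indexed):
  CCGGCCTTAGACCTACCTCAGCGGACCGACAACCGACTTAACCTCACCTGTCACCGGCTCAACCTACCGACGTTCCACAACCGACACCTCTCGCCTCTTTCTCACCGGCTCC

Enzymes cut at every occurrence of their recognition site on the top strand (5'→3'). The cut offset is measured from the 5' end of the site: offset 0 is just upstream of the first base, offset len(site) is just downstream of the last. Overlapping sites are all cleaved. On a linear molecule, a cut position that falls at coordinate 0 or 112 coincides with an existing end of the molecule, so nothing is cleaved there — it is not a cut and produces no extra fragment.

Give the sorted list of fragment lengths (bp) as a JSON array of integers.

[4,4,4,4,5,6,6,7,7,8,9,10,12,12,14]

Scan for sites:
  FykI (CACCGGCT, off=2): starts [51, 102] → cuts [53, 104]
  WciV (ACCGAC, off=6): starts [24, 31, 65, 79] → cuts [30, 37, 71, 85]
  KluII (TCCA, off=2): starts [73] → cuts [75]
  ZebIX (CGCCT, off=4): starts [91] → cuts [95]
  NpsI (ACCT, off=4): starts [10, 14, 40, 45, 61, 85] → cuts [14, 18, 44, 49, 65, 89]

All cut coordinates (distinct, sorted): [14, 18, 30, 37, 44, 49, 53, 65, 71, 75, 85, 89, 95, 104]

Fragment lengths:
  [0,14): 14 bp
  [14,18): 4 bp
  [18,30): 12 bp
  [30,37): 7 bp
  [37,44): 7 bp
  [44,49): 5 bp
  [49,53): 4 bp
  [53,65): 12 bp
  [65,71): 6 bp
  [71,75): 4 bp
  [75,85): 10 bp
  [85,89): 4 bp
  [89,95): 6 bp
  [95,104): 9 bp
  [104,112): 8 bp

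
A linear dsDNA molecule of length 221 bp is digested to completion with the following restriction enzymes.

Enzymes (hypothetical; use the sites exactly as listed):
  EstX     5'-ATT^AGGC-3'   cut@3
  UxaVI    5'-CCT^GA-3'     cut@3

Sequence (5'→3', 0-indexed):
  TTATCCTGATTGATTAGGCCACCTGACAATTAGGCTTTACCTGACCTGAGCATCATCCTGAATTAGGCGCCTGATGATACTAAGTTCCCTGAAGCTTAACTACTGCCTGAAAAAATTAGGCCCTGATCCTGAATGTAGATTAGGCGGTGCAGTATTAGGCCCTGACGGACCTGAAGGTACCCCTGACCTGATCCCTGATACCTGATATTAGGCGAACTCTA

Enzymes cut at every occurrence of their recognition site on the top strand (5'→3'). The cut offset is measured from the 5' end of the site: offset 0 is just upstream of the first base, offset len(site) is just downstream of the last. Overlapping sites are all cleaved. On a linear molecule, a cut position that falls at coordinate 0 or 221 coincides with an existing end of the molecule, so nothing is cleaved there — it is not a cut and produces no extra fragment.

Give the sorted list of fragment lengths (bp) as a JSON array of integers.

Per-enzyme occurrences:
  EstX (ATTAGGC, off=3): starts [12, 28, 61, 114, 138, 153, 206] → cuts [15, 31, 64, 117, 141, 156, 209]
  UxaVI (CCTGA, off=3): starts [4, 21, 39, 44, 56, 69, 87, 105, 121, 127, 160, 169, 181, 186, 193, 200] → cuts [7, 24, 42, 47, 59, 72, 90, 108, 124, 130, 163, 172, 184, 189, 196, 203]

All cut coordinates (distinct, sorted): [7, 15, 24, 31, 42, 47, 59, 64, 72, 90, 108, 117, 124, 130, 141, 156, 163, 172, 184, 189, 196, 203, 209]

Fragment lengths:
  [0,7): 7 bp
  [7,15): 8 bp
  [15,24): 9 bp
  [24,31): 7 bp
  [31,42): 11 bp
  [42,47): 5 bp
  [47,59): 12 bp
  [59,64): 5 bp
  [64,72): 8 bp
  [72,90): 18 bp
  [90,108): 18 bp
  [108,117): 9 bp
  [117,124): 7 bp
  [124,130): 6 bp
  [130,141): 11 bp
  [141,156): 15 bp
  [156,163): 7 bp
  [163,172): 9 bp
  [172,184): 12 bp
  [184,189): 5 bp
  [189,196): 7 bp
  [196,203): 7 bp
  [203,209): 6 bp
  [209,221): 12 bp

[5,5,5,6,6,7,7,7,7,7,7,8,8,9,9,9,11,11,12,12,12,15,18,18]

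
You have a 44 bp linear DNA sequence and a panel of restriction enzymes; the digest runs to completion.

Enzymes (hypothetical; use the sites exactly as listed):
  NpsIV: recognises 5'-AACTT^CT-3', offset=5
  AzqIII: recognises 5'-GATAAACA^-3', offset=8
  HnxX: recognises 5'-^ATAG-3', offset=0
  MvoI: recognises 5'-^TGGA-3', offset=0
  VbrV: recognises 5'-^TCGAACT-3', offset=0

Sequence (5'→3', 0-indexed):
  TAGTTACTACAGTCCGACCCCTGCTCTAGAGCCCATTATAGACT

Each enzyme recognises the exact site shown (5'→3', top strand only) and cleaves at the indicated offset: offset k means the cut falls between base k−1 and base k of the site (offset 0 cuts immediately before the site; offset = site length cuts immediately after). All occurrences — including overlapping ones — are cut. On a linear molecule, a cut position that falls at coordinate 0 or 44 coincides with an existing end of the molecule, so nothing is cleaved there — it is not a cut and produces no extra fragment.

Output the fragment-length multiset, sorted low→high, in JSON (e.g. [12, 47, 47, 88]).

[7,37]

Site scan:
  NpsIV (AACTTCT, off=5): no sites
  AzqIII (GATAAACA, off=8): no sites
  HnxX (ATAG, off=0): starts [37] → cuts [37]
  MvoI (TGGA, off=0): no sites
  VbrV (TCGAACT, off=0): no sites

Pooled cuts: [37]

Fragments:
  [0,37): 37 bp
  [37,44): 7 bp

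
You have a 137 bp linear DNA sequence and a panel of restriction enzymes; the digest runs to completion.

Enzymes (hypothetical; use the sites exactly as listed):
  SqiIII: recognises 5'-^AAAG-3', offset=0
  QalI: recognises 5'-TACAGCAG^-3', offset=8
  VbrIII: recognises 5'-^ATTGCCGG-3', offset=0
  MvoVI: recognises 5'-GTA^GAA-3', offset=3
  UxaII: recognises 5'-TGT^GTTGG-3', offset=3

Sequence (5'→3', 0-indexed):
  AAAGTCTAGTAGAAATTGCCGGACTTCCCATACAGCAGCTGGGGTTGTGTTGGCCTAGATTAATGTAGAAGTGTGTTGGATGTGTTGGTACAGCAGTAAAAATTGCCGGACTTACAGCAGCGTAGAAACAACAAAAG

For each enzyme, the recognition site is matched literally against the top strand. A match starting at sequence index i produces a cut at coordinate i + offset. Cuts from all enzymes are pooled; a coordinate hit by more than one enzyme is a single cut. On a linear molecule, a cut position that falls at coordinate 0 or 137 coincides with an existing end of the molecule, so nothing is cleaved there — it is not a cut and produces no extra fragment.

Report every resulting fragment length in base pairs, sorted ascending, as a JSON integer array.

Per-enzyme occurrences:
  SqiIII AAAG/0: at [0, 133] ⇒ [133] (position 0 is a terminus of the linear molecule — no cut)
  QalI TACAGCAG/8: at [30, 88, 112] ⇒ [38, 96, 120]
  VbrIII ATTGCCGG/0: at [14, 101] ⇒ [14, 101]
  MvoVI GTAGAA/3: at [8, 64, 121] ⇒ [11, 67, 124]
  UxaII TGTGTTGG/3: at [45, 71, 80] ⇒ [48, 74, 83]

All cut coordinates (distinct, sorted): [11, 14, 38, 48, 67, 74, 83, 96, 101, 120, 124, 133]

Fragments:
  [0,11): 11 bp
  [11,14): 3 bp
  [14,38): 24 bp
  [38,48): 10 bp
  [48,67): 19 bp
  [67,74): 7 bp
  [74,83): 9 bp
  [83,96): 13 bp
  [96,101): 5 bp
  [101,120): 19 bp
  [120,124): 4 bp
  [124,133): 9 bp
  [133,137): 4 bp

[3,4,4,5,7,9,9,10,11,13,19,19,24]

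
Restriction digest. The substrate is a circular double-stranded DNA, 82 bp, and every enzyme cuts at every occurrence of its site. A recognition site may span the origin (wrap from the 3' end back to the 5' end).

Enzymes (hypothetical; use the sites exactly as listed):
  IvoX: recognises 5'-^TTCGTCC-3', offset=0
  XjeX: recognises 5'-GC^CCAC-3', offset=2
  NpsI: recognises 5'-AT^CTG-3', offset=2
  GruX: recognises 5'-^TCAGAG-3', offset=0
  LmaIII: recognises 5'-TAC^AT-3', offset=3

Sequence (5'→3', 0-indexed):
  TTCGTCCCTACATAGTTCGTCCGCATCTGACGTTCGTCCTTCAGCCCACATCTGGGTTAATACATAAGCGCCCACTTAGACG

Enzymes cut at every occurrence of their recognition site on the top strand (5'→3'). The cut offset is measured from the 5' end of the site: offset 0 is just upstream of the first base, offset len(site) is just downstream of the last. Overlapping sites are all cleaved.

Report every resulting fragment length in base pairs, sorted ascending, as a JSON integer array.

Site scan:
  IvoX TTCGTCC/0: at [0, 15, 32] ⇒ [0, 15, 32]
  XjeX GCCCAC/2: at [43, 69] ⇒ [45, 71]
  NpsI ATCTG/2: at [24, 49] ⇒ [26, 51]
  GruX (TCAGAG, off=0): no sites
  LmaIII TACAT/3: at [8, 60] ⇒ [11, 63]

Pooled cuts: [0, 11, 15, 26, 32, 45, 51, 63, 71]

Fragment lengths:
  0→11: 11 bp
  11→15: 4 bp
  15→26: 11 bp
  26→32: 6 bp
  32→45: 13 bp
  45→51: 6 bp
  51→63: 12 bp
  63→71: 8 bp
  71→0 (wrap): 82-71+0 = 11 bp

[4,6,6,8,11,11,11,12,13]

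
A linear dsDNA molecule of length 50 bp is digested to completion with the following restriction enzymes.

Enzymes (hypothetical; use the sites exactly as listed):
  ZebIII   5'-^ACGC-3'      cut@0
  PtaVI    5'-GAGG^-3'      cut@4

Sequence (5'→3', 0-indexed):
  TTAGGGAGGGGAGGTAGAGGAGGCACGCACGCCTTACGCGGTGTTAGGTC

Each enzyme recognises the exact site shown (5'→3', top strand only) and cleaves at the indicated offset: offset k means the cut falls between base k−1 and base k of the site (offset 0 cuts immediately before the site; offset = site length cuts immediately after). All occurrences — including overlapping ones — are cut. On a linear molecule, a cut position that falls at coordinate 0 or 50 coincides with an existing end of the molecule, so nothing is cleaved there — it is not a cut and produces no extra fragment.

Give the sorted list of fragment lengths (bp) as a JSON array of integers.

Scan for sites:
  ZebIII (ACGC, off=0): starts [24, 28, 35] → cuts [24, 28, 35]
  PtaVI (GAGG, off=4): starts [5, 10, 16, 19] → cuts [9, 14, 20, 23]

All cut coordinates (distinct, sorted): [9, 14, 20, 23, 24, 28, 35]

Fragments:
  [0,9): 9 bp
  [9,14): 5 bp
  [14,20): 6 bp
  [20,23): 3 bp
  [23,24): 1 bp
  [24,28): 4 bp
  [28,35): 7 bp
  [35,50): 15 bp

[1,3,4,5,6,7,9,15]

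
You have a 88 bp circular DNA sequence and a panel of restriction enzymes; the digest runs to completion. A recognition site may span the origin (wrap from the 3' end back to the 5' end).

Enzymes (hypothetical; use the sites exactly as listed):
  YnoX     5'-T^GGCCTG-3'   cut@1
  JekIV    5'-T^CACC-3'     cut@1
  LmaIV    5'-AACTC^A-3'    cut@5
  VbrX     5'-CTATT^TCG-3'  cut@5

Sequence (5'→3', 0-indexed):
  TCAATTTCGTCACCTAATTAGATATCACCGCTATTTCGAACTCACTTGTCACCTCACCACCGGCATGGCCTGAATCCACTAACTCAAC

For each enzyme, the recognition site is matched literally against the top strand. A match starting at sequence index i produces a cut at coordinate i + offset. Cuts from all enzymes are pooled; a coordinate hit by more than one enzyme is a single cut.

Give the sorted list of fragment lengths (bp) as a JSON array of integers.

[5,5,6,8,8,10,12,15,19]

Site scan:
  YnoX (TGGCCTG, off=1): starts [65] → cuts [66]
  JekIV (TCACC, off=1): starts [9, 24, 48, 53] → cuts [10, 25, 49, 54]
  LmaIV (AACTCA, off=5): starts [38, 80, 85] → cuts [2, 43, 85]
  VbrX (CTATTTCG, off=5): starts [30] → cuts [35]

All cut coordinates (distinct, sorted): [2, 10, 25, 35, 43, 49, 54, 66, 85]

Fragments:
  2→10: 8 bp
  10→25: 15 bp
  25→35: 10 bp
  35→43: 8 bp
  43→49: 6 bp
  49→54: 5 bp
  54→66: 12 bp
  66→85: 19 bp
  85→2 (wrap): 88-85+2 = 5 bp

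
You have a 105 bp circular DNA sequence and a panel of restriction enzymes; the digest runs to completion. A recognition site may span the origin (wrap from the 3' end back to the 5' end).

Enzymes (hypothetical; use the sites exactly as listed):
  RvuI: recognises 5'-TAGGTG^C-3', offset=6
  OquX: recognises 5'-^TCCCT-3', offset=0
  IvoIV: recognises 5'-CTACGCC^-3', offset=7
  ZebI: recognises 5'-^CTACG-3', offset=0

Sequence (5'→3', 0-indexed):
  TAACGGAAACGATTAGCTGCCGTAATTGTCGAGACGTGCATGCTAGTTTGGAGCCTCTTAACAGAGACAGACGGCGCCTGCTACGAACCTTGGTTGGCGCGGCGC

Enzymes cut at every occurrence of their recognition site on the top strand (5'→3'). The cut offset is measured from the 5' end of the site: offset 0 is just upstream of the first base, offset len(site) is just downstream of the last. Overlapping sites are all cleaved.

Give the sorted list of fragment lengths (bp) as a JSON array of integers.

[105]

Per-enzyme occurrences:
  RvuI (TAGGTGC, off=6): no sites
  OquX (TCCCT, off=0): no sites
  IvoIV (CTACGCC, off=7): no sites
  ZebI CTACG/0: at [80] ⇒ [80]

All cut coordinates (distinct, sorted): [80]

Fragment lengths:
  80→80 (wrap): 105-80+80 = 105 bp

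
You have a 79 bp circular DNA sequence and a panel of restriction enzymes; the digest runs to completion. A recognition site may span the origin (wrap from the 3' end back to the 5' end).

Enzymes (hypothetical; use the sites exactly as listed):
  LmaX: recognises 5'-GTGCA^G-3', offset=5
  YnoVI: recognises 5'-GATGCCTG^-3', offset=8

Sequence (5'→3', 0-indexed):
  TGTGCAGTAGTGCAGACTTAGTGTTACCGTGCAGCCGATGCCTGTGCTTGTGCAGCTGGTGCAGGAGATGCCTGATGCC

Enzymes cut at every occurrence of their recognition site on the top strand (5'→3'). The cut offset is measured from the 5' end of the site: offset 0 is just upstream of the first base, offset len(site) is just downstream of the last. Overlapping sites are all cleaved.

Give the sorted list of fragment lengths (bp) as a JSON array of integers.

Per-enzyme occurrences:
  LmaX (GTGCAG, off=5): starts [1, 9, 28, 49, 58] → cuts [6, 14, 33, 54, 63]
  YnoVI (GATGCCTG, off=8): starts [36, 66, 73] → cuts [2, 44, 74]

All cut coordinates (distinct, sorted): [2, 6, 14, 33, 44, 54, 63, 74]

Fragment lengths:
  2→6: 4 bp
  6→14: 8 bp
  14→33: 19 bp
  33→44: 11 bp
  44→54: 10 bp
  54→63: 9 bp
  63→74: 11 bp
  74→2 (wrap): 79-74+2 = 7 bp

[4,7,8,9,10,11,11,19]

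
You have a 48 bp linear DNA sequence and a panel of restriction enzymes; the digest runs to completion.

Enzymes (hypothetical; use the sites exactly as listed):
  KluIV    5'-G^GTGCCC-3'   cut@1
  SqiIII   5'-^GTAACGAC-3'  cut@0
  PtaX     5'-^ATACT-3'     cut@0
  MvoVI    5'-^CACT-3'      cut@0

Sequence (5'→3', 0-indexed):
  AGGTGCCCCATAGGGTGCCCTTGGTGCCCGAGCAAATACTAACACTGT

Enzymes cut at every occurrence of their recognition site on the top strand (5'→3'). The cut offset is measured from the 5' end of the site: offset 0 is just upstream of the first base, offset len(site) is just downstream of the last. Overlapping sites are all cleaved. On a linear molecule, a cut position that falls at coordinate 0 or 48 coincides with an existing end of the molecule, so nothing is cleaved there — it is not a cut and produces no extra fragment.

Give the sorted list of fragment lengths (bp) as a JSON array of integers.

Scan for sites:
  KluIV GGTGCCC/1: at [1, 13, 22] ⇒ [2, 14, 23]
  SqiIII (GTAACGAC, off=0): no sites
  PtaX ATACT/0: at [35] ⇒ [35]
  MvoVI CACT/0: at [42] ⇒ [42]

Pooled cuts: [2, 14, 23, 35, 42]

Fragments:
  [0,2): 2 bp
  [2,14): 12 bp
  [14,23): 9 bp
  [23,35): 12 bp
  [35,42): 7 bp
  [42,48): 6 bp

[2,6,7,9,12,12]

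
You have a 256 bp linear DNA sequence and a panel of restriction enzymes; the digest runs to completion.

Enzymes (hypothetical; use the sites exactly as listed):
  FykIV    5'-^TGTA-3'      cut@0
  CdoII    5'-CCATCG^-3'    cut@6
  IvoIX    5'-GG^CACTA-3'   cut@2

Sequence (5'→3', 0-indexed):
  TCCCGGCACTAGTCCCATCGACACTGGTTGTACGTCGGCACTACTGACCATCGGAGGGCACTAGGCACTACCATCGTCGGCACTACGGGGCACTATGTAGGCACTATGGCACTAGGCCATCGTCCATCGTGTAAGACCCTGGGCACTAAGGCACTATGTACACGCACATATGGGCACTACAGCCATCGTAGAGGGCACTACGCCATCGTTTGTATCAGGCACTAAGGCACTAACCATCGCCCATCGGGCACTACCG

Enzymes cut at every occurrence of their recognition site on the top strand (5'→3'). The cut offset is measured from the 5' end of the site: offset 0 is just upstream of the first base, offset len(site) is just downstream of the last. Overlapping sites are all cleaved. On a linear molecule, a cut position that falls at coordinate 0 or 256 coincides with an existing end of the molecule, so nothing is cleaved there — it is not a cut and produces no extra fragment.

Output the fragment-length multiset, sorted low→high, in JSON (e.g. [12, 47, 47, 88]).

[2,2,4,5,5,5,6,6,7,7,7,7,8,8,8,8,8,9,10,10,11,12,13,13,14,14,14,15,18]

Scan for sites:
  FykIV TGTA/0: at [28, 95, 129, 156, 210] ⇒ [28, 95, 129, 156, 210]
  CdoII CCATCG/6: at [14, 47, 70, 116, 123, 182, 202, 233, 240] ⇒ [20, 53, 76, 122, 129, 188, 208, 239, 246]
  IvoIX GGCACTA/2: at [4, 36, 56, 63, 78, 88, 99, 107, 141, 149, 172, 193, 217, 225, 246] ⇒ [6, 38, 58, 65, 80, 90, 101, 109, 143, 151, 174, 195, 219, 227, 248]

All cut coordinates (distinct, sorted): [6, 20, 28, 38, 53, 58, 65, 76, 80, 90, 95, 101, 109, 122, 129, 143, 151, 156, 174, 188, 195, 208, 210, 219, 227, 239, 246, 248]

Fragments:
  [0,6): 6 bp
  [6,20): 14 bp
  [20,28): 8 bp
  [28,38): 10 bp
  [38,53): 15 bp
  [53,58): 5 bp
  [58,65): 7 bp
  [65,76): 11 bp
  [76,80): 4 bp
  [80,90): 10 bp
  [90,95): 5 bp
  [95,101): 6 bp
  [101,109): 8 bp
  [109,122): 13 bp
  [122,129): 7 bp
  [129,143): 14 bp
  [143,151): 8 bp
  [151,156): 5 bp
  [156,174): 18 bp
  [174,188): 14 bp
  [188,195): 7 bp
  [195,208): 13 bp
  [208,210): 2 bp
  [210,219): 9 bp
  [219,227): 8 bp
  [227,239): 12 bp
  [239,246): 7 bp
  [246,248): 2 bp
  [248,256): 8 bp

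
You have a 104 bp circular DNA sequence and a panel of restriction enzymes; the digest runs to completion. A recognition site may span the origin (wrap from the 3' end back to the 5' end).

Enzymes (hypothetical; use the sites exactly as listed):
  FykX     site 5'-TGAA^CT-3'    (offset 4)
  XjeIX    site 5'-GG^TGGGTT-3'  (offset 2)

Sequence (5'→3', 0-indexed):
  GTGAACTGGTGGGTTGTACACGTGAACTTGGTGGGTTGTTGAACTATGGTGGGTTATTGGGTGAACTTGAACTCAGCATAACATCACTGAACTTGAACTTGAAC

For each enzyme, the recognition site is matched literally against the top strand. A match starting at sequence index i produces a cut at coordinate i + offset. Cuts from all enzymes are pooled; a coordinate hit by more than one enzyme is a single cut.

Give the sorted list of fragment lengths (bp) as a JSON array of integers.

[4,5,6,6,6,12,12,16,17,20]

Scan for sites:
  FykX TGAACT/4: at [1, 22, 39, 61, 67, 87, 93] ⇒ [5, 26, 43, 65, 71, 91, 97]
  XjeIX GGTGGGTT/2: at [7, 29, 47] ⇒ [9, 31, 49]

Pooled cuts: [5, 9, 26, 31, 43, 49, 65, 71, 91, 97]

Fragments:
  5→9: 4 bp
  9→26: 17 bp
  26→31: 5 bp
  31→43: 12 bp
  43→49: 6 bp
  49→65: 16 bp
  65→71: 6 bp
  71→91: 20 bp
  91→97: 6 bp
  97→5 (wrap): 104-97+5 = 12 bp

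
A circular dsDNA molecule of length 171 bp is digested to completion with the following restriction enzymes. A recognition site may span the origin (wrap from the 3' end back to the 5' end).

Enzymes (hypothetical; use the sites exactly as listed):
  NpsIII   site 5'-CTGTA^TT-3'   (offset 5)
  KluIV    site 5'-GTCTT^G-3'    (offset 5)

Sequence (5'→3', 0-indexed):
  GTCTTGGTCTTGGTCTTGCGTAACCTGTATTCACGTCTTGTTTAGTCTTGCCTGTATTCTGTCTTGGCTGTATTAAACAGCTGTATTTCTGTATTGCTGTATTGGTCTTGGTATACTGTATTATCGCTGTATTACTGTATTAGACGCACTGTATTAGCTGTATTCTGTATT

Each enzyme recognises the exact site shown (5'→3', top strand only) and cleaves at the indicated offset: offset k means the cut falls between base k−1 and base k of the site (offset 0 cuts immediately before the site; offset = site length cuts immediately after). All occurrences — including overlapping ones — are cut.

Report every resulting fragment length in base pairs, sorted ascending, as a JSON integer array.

[6,6,7,7,7,7,8,8,8,8,9,9,10,10,11,11,12,13,14]

Per-enzyme occurrences:
  NpsIII CTGTATT/5: at [24, 51, 67, 80, 88, 96, 115, 126, 134, 148, 157, 164] ⇒ [29, 56, 72, 85, 93, 101, 120, 131, 139, 153, 162, 169]
  KluIV GTCTTG/5: at [0, 6, 12, 34, 44, 60, 104] ⇒ [5, 11, 17, 39, 49, 65, 109]

Pooled cuts: [5, 11, 17, 29, 39, 49, 56, 65, 72, 85, 93, 101, 109, 120, 131, 139, 153, 162, 169]

Fragments:
  5→11: 6 bp
  11→17: 6 bp
  17→29: 12 bp
  29→39: 10 bp
  39→49: 10 bp
  49→56: 7 bp
  56→65: 9 bp
  65→72: 7 bp
  72→85: 13 bp
  85→93: 8 bp
  93→101: 8 bp
  101→109: 8 bp
  109→120: 11 bp
  120→131: 11 bp
  131→139: 8 bp
  139→153: 14 bp
  153→162: 9 bp
  162→169: 7 bp
  169→5 (wrap): 171-169+5 = 7 bp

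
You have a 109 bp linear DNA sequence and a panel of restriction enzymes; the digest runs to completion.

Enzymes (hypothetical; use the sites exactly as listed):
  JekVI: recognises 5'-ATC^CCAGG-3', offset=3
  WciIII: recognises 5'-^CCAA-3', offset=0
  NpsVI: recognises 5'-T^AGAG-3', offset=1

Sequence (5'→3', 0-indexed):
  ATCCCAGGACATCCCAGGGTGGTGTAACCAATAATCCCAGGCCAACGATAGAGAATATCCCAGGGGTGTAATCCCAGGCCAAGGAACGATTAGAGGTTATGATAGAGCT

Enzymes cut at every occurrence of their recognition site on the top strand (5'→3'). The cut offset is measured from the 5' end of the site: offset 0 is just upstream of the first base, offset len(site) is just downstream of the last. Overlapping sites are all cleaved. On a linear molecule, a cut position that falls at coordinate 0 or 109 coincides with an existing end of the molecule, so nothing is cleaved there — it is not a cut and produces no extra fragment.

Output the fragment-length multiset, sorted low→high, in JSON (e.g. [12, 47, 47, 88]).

Per-enzyme occurrences:
  JekVI (ATCCCAGG, off=3): starts [0, 10, 33, 56, 70] → cuts [3, 13, 36, 59, 73]
  WciIII (CCAA, off=0): starts [27, 41, 78] → cuts [27, 41, 78]
  NpsVI (TAGAG, off=1): starts [48, 90, 102] → cuts [49, 91, 103]

Pooled cuts: [3, 13, 27, 36, 41, 49, 59, 73, 78, 91, 103]

Fragment lengths:
  [0,3): 3 bp
  [3,13): 10 bp
  [13,27): 14 bp
  [27,36): 9 bp
  [36,41): 5 bp
  [41,49): 8 bp
  [49,59): 10 bp
  [59,73): 14 bp
  [73,78): 5 bp
  [78,91): 13 bp
  [91,103): 12 bp
  [103,109): 6 bp

[3,5,5,6,8,9,10,10,12,13,14,14]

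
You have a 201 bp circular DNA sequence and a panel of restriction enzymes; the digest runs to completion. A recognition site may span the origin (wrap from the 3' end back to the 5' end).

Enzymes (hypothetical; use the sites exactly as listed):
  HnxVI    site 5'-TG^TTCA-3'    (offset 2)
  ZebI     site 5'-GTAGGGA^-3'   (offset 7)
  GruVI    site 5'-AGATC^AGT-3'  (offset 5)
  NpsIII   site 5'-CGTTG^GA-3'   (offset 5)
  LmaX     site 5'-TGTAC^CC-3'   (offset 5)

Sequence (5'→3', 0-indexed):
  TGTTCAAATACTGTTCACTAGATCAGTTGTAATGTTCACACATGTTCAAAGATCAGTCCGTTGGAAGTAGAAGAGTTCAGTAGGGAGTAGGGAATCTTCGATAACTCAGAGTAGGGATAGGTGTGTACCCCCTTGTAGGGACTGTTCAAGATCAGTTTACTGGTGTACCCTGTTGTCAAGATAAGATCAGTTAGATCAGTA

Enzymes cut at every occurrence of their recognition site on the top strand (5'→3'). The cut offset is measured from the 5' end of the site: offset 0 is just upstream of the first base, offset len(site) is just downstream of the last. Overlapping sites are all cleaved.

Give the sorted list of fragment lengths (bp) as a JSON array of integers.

[3,6,7,9,9,9,10,10,10,11,11,11,13,15,20,23,24]

Per-enzyme occurrences:
  HnxVI TGTTCA/2: at [0, 11, 32, 42, 142] ⇒ [2, 13, 34, 44, 144]
  ZebI GTAGGGA/7: at [79, 86, 110, 134] ⇒ [86, 93, 117, 141]
  GruVI AGATCAGT/5: at [19, 49, 148, 183, 192] ⇒ [24, 54, 153, 188, 197]
  NpsIII CGTTGGA/5: at [58] ⇒ [63]
  LmaX TGTACCC/5: at [123, 163] ⇒ [128, 168]

All cut coordinates (distinct, sorted): [2, 13, 24, 34, 44, 54, 63, 86, 93, 117, 128, 141, 144, 153, 168, 188, 197]

Fragments:
  2→13: 11 bp
  13→24: 11 bp
  24→34: 10 bp
  34→44: 10 bp
  44→54: 10 bp
  54→63: 9 bp
  63→86: 23 bp
  86→93: 7 bp
  93→117: 24 bp
  117→128: 11 bp
  128→141: 13 bp
  141→144: 3 bp
  144→153: 9 bp
  153→168: 15 bp
  168→188: 20 bp
  188→197: 9 bp
  197→2 (wrap): 201-197+2 = 6 bp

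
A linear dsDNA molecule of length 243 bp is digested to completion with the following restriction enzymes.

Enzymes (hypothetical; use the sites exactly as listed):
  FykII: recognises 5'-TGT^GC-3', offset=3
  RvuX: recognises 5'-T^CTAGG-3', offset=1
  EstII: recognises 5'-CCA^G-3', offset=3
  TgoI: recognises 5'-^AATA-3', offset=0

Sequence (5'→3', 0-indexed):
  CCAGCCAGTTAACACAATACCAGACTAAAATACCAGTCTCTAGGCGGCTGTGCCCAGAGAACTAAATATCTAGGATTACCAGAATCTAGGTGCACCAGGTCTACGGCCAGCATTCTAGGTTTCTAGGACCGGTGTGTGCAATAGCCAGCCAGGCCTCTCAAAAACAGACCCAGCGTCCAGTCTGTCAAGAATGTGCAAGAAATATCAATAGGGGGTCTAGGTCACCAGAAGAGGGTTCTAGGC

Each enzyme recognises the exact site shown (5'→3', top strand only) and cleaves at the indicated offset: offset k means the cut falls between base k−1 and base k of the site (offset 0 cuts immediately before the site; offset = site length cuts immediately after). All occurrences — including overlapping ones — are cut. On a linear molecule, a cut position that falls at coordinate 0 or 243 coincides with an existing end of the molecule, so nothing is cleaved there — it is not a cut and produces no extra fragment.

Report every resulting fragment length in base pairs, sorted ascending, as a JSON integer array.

Site scan:
  FykII TGTGC/3: at [48, 134, 191] ⇒ [51, 137, 194]
  RvuX TCTAGG/1: at [38, 68, 84, 113, 121, 215, 236] ⇒ [39, 69, 85, 114, 122, 216, 237]
  EstII CCAG/3: at [0, 4, 19, 32, 53, 78, 94, 106, 144, 148, 169, 176, 224] ⇒ [3, 7, 22, 35, 56, 81, 97, 109, 147, 151, 172, 179, 227]
  TgoI AATA/0: at [15, 28, 64, 139, 200, 206] ⇒ [15, 28, 64, 139, 200, 206]

All cut coordinates (distinct, sorted): [3, 7, 15, 22, 28, 35, 39, 51, 56, 64, 69, 81, 85, 97, 109, 114, 122, 137, 139, 147, 151, 172, 179, 194, 200, 206, 216, 227, 237]

Fragments:
  [0,3): 3 bp
  [3,7): 4 bp
  [7,15): 8 bp
  [15,22): 7 bp
  [22,28): 6 bp
  [28,35): 7 bp
  [35,39): 4 bp
  [39,51): 12 bp
  [51,56): 5 bp
  [56,64): 8 bp
  [64,69): 5 bp
  [69,81): 12 bp
  [81,85): 4 bp
  [85,97): 12 bp
  [97,109): 12 bp
  [109,114): 5 bp
  [114,122): 8 bp
  [122,137): 15 bp
  [137,139): 2 bp
  [139,147): 8 bp
  [147,151): 4 bp
  [151,172): 21 bp
  [172,179): 7 bp
  [179,194): 15 bp
  [194,200): 6 bp
  [200,206): 6 bp
  [206,216): 10 bp
  [216,227): 11 bp
  [227,237): 10 bp
  [237,243): 6 bp

[2,3,4,4,4,4,5,5,5,6,6,6,6,7,7,7,8,8,8,8,10,10,11,12,12,12,12,15,15,21]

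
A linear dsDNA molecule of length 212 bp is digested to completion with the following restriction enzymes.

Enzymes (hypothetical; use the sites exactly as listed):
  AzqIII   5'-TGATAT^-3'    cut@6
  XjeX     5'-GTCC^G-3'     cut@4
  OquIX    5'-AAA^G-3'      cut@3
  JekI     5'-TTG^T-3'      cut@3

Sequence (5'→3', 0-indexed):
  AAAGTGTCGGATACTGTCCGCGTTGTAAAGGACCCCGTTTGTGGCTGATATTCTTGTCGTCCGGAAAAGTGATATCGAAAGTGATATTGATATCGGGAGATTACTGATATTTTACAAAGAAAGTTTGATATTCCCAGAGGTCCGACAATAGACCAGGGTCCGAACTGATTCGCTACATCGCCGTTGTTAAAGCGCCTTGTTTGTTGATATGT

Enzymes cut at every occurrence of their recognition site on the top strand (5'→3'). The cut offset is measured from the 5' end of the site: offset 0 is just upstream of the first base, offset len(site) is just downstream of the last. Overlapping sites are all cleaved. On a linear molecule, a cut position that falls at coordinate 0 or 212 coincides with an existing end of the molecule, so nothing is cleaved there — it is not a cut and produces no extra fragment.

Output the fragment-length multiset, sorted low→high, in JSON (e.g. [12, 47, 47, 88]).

[2,3,4,4,4,5,5,5,6,6,6,6,7,7,7,8,8,9,10,12,12,16,17,18,25]

Per-enzyme occurrences:
  AzqIII TGATAT/6: at [45, 69, 81, 87, 104, 125, 204] ⇒ [51, 75, 87, 93, 110, 131, 210]
  XjeX GTCCG/4: at [15, 58, 139, 157] ⇒ [19, 62, 143, 161]
  OquIX AAAG/3: at [0, 26, 65, 77, 115, 119, 188] ⇒ [3, 29, 68, 80, 118, 122, 191]
  JekI TTGT/3: at [22, 38, 53, 183, 196, 200] ⇒ [25, 41, 56, 186, 199, 203]

Pooled cuts: [3, 19, 25, 29, 41, 51, 56, 62, 68, 75, 80, 87, 93, 110, 118, 122, 131, 143, 161, 186, 191, 199, 203, 210]

Fragments:
  [0,3): 3 bp
  [3,19): 16 bp
  [19,25): 6 bp
  [25,29): 4 bp
  [29,41): 12 bp
  [41,51): 10 bp
  [51,56): 5 bp
  [56,62): 6 bp
  [62,68): 6 bp
  [68,75): 7 bp
  [75,80): 5 bp
  [80,87): 7 bp
  [87,93): 6 bp
  [93,110): 17 bp
  [110,118): 8 bp
  [118,122): 4 bp
  [122,131): 9 bp
  [131,143): 12 bp
  [143,161): 18 bp
  [161,186): 25 bp
  [186,191): 5 bp
  [191,199): 8 bp
  [199,203): 4 bp
  [203,210): 7 bp
  [210,212): 2 bp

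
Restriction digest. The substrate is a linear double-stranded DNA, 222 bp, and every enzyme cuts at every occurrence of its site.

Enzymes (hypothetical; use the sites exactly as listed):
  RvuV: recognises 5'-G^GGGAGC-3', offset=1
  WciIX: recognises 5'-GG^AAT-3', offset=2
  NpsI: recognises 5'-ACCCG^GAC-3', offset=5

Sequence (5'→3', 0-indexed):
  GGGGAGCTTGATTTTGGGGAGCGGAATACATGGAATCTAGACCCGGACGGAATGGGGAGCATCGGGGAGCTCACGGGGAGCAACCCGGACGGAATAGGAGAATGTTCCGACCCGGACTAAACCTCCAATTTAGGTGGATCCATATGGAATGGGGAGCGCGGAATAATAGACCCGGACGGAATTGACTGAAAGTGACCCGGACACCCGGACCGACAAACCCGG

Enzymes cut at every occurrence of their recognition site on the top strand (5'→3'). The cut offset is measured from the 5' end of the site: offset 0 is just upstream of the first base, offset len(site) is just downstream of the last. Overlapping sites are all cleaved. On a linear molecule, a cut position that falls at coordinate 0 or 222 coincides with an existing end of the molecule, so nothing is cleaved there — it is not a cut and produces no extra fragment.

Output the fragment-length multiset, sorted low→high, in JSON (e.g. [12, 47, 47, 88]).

Per-enzyme occurrences:
  RvuV (GGGGAGC, off=1): starts [0, 15, 53, 63, 74, 150] → cuts [1, 16, 54, 64, 75, 151]
  WciIX (GGAAT, off=2): starts [22, 31, 48, 90, 145, 159, 177] → cuts [24, 33, 50, 92, 147, 161, 179]
  NpsI (ACCCGGAC, off=5): starts [40, 82, 109, 169, 194, 202] → cuts [45, 87, 114, 174, 199, 207]

Pooled cuts: [1, 16, 24, 33, 45, 50, 54, 64, 75, 87, 92, 114, 147, 151, 161, 174, 179, 199, 207]

Fragment lengths:
  [0,1): 1 bp
  [1,16): 15 bp
  [16,24): 8 bp
  [24,33): 9 bp
  [33,45): 12 bp
  [45,50): 5 bp
  [50,54): 4 bp
  [54,64): 10 bp
  [64,75): 11 bp
  [75,87): 12 bp
  [87,92): 5 bp
  [92,114): 22 bp
  [114,147): 33 bp
  [147,151): 4 bp
  [151,161): 10 bp
  [161,174): 13 bp
  [174,179): 5 bp
  [179,199): 20 bp
  [199,207): 8 bp
  [207,222): 15 bp

[1,4,4,5,5,5,8,8,9,10,10,11,12,12,13,15,15,20,22,33]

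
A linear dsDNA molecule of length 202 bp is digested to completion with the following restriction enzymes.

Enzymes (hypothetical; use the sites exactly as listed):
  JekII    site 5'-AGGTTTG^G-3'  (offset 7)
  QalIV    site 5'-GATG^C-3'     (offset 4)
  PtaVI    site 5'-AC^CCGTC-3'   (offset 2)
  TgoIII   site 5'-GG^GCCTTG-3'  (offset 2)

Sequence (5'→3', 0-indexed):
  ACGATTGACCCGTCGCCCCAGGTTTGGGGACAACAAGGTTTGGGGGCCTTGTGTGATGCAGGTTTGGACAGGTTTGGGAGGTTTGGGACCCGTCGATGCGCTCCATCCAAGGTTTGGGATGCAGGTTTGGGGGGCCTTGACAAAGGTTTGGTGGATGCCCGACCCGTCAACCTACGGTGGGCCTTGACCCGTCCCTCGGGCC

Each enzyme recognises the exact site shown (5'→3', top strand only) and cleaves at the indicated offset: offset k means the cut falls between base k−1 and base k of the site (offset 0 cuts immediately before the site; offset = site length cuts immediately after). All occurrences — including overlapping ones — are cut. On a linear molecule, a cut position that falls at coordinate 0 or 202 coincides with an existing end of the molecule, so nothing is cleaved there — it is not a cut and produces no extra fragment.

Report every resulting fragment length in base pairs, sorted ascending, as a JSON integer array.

Scan for sites:
  JekII (AGGTTTGG, off=7): starts [19, 35, 59, 69, 78, 109, 122, 143] → cuts [26, 42, 66, 76, 85, 116, 129, 150]
  QalIV (GATGC, off=4): starts [54, 94, 117, 153] → cuts [58, 98, 121, 157]
  PtaVI (ACCCGTC, off=2): starts [7, 87, 161, 186] → cuts [9, 89, 163, 188]
  TgoIII (GGGCCTTG, off=2): starts [43, 131, 178] → cuts [45, 133, 180]

All cut coordinates (distinct, sorted): [9, 26, 42, 45, 58, 66, 76, 85, 89, 98, 116, 121, 129, 133, 150, 157, 163, 180, 188]

Fragments:
  [0,9): 9 bp
  [9,26): 17 bp
  [26,42): 16 bp
  [42,45): 3 bp
  [45,58): 13 bp
  [58,66): 8 bp
  [66,76): 10 bp
  [76,85): 9 bp
  [85,89): 4 bp
  [89,98): 9 bp
  [98,116): 18 bp
  [116,121): 5 bp
  [121,129): 8 bp
  [129,133): 4 bp
  [133,150): 17 bp
  [150,157): 7 bp
  [157,163): 6 bp
  [163,180): 17 bp
  [180,188): 8 bp
  [188,202): 14 bp

[3,4,4,5,6,7,8,8,8,9,9,9,10,13,14,16,17,17,17,18]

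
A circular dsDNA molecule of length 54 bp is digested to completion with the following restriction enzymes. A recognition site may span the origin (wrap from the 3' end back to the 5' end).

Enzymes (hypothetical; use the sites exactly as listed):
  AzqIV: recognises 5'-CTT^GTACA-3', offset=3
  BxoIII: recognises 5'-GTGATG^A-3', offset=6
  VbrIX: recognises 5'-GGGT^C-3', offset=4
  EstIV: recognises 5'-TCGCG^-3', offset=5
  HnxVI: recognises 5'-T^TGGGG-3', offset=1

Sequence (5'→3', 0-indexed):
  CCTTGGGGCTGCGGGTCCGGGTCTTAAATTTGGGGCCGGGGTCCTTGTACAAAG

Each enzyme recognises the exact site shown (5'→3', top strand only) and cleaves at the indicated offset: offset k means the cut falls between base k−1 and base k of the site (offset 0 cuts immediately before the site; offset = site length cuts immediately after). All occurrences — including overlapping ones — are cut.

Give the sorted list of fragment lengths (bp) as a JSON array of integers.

[4,6,8,11,12,13]

Site scan:
  AzqIV (CTTGTACA, off=3): starts [43] → cuts [46]
  BxoIII (GTGATGA, off=6): no sites
  VbrIX (GGGTC, off=4): starts [12, 18, 38] → cuts [16, 22, 42]
  EstIV (TCGCG, off=5): no sites
  HnxVI (TTGGGG, off=1): starts [2, 29] → cuts [3, 30]

Pooled cuts: [3, 16, 22, 30, 42, 46]

Fragments:
  3→16: 13 bp
  16→22: 6 bp
  22→30: 8 bp
  30→42: 12 bp
  42→46: 4 bp
  46→3 (wrap): 54-46+3 = 11 bp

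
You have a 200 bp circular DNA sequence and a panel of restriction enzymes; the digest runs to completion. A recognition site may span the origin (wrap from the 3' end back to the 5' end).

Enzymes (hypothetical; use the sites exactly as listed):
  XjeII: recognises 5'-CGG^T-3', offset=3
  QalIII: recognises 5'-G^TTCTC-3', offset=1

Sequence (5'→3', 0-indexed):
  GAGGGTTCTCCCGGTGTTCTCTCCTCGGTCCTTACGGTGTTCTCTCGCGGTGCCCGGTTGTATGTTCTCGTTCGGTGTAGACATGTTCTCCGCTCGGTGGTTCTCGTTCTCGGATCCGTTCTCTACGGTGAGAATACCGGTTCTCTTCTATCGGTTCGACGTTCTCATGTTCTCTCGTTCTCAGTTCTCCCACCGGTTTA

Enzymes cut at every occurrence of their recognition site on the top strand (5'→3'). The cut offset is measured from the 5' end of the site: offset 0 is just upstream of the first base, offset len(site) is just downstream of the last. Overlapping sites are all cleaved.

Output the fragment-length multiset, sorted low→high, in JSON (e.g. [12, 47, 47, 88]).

[2,2,3,6,7,7,7,7,8,8,9,9,9,10,10,11,11,12,12,12,12,12,14]

Scan for sites:
  XjeII CGGT/3: at [11, 25, 34, 47, 54, 72, 94, 125, 137, 151, 193] ⇒ [14, 28, 37, 50, 57, 75, 97, 128, 140, 154, 196]
  QalIII GTTCTC/1: at [4, 15, 38, 63, 84, 99, 105, 117, 139, 160, 168, 176, 183] ⇒ [5, 16, 39, 64, 85, 100, 106, 118, 140, 161, 169, 177, 184]

Pooled cuts: [5, 14, 16, 28, 37, 39, 50, 57, 64, 75, 85, 97, 100, 106, 118, 128, 140, 154, 161, 169, 177, 184, 196]

Fragment lengths:
  5→14: 9 bp
  14→16: 2 bp
  16→28: 12 bp
  28→37: 9 bp
  37→39: 2 bp
  39→50: 11 bp
  50→57: 7 bp
  57→64: 7 bp
  64→75: 11 bp
  75→85: 10 bp
  85→97: 12 bp
  97→100: 3 bp
  100→106: 6 bp
  106→118: 12 bp
  118→128: 10 bp
  128→140: 12 bp
  140→154: 14 bp
  154→161: 7 bp
  161→169: 8 bp
  169→177: 8 bp
  177→184: 7 bp
  184→196: 12 bp
  196→5 (wrap): 200-196+5 = 9 bp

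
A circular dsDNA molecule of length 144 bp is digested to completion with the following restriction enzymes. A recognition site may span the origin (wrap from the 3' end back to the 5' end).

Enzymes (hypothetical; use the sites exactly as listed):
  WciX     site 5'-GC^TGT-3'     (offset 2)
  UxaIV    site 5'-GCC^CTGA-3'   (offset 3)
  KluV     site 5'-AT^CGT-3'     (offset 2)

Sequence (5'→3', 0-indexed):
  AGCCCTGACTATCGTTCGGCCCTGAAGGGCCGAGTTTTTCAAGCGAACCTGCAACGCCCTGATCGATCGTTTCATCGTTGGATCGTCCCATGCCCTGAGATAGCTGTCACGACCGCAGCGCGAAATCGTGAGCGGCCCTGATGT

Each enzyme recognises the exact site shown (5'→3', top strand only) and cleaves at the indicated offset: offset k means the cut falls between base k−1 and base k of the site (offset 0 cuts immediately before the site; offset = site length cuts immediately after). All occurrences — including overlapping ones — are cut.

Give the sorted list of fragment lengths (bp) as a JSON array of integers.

Scan for sites:
  WciX GCTGT/2: at [102] ⇒ [104]
  UxaIV GCCCTGA/3: at [1, 18, 55, 91, 134] ⇒ [4, 21, 58, 94, 137]
  KluV ATCGT/2: at [10, 65, 73, 81, 124] ⇒ [12, 67, 75, 83, 126]

Pooled cuts: [4, 12, 21, 58, 67, 75, 83, 94, 104, 126, 137]

Fragments:
  4→12: 8 bp
  12→21: 9 bp
  21→58: 37 bp
  58→67: 9 bp
  67→75: 8 bp
  75→83: 8 bp
  83→94: 11 bp
  94→104: 10 bp
  104→126: 22 bp
  126→137: 11 bp
  137→4 (wrap): 144-137+4 = 11 bp

[8,8,8,9,9,10,11,11,11,22,37]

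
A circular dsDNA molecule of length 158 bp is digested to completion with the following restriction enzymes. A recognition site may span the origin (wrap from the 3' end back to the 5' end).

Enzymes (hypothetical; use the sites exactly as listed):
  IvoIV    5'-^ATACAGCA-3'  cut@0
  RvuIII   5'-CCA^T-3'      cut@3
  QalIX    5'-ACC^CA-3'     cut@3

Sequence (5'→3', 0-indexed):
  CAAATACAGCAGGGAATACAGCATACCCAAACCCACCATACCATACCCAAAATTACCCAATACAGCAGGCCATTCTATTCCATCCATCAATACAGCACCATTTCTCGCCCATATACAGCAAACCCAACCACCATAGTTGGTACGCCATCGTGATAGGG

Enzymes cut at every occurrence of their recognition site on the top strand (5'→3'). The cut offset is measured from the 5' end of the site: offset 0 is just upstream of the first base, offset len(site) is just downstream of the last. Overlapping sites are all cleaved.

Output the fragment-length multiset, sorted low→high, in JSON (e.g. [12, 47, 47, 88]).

[1,2,3,4,4,5,5,6,9,10,10,11,11,12,12,12,13,14,14]

Site scan:
  IvoIV (ATACAGCA, off=0): starts [3, 15, 59, 89, 112] → cuts [3, 15, 59, 89, 112]
  RvuIII (CCAT, off=3): starts [35, 40, 69, 79, 83, 97, 108, 130, 144] → cuts [38, 43, 72, 82, 86, 100, 111, 133, 147]
  QalIX (ACCCA, off=3): starts [24, 30, 44, 54, 121] → cuts [27, 33, 47, 57, 124]

All cut coordinates (distinct, sorted): [3, 15, 27, 33, 38, 43, 47, 57, 59, 72, 82, 86, 89, 100, 111, 112, 124, 133, 147]

Fragment lengths:
  3→15: 12 bp
  15→27: 12 bp
  27→33: 6 bp
  33→38: 5 bp
  38→43: 5 bp
  43→47: 4 bp
  47→57: 10 bp
  57→59: 2 bp
  59→72: 13 bp
  72→82: 10 bp
  82→86: 4 bp
  86→89: 3 bp
  89→100: 11 bp
  100→111: 11 bp
  111→112: 1 bp
  112→124: 12 bp
  124→133: 9 bp
  133→147: 14 bp
  147→3 (wrap): 158-147+3 = 14 bp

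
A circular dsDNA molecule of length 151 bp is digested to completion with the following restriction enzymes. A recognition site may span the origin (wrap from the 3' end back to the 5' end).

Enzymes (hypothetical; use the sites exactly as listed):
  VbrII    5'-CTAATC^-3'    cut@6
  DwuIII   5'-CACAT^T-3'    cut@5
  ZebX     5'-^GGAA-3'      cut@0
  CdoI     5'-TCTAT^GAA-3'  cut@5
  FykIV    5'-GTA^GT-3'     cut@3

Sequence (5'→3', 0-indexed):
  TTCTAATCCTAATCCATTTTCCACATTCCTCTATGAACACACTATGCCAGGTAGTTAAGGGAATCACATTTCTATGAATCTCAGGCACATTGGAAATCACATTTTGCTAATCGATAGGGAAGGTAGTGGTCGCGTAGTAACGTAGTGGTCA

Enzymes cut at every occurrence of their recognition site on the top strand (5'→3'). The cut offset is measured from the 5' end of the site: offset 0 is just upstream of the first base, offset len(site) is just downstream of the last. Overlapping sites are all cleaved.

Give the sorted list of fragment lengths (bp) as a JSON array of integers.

Site scan:
  VbrII (CTAATC, off=6): starts [2, 8, 106] → cuts [8, 14, 112]
  DwuIII (CACATT, off=5): starts [21, 64, 85, 97] → cuts [26, 69, 90, 102]
  ZebX (GGAA, off=0): starts [59, 91, 117] → cuts [59, 91, 117]
  CdoI (TCTATGAA, off=5): starts [29, 70] → cuts [34, 75]
  FykIV (GTAGT, off=3): starts [50, 122, 133, 141] → cuts [53, 125, 136, 144]

Pooled cuts: [8, 14, 26, 34, 53, 59, 69, 75, 90, 91, 102, 112, 117, 125, 136, 144]

Fragments:
  8→14: 6 bp
  14→26: 12 bp
  26→34: 8 bp
  34→53: 19 bp
  53→59: 6 bp
  59→69: 10 bp
  69→75: 6 bp
  75→90: 15 bp
  90→91: 1 bp
  91→102: 11 bp
  102→112: 10 bp
  112→117: 5 bp
  117→125: 8 bp
  125→136: 11 bp
  136→144: 8 bp
  144→8 (wrap): 151-144+8 = 15 bp

[1,5,6,6,6,8,8,8,10,10,11,11,12,15,15,19]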